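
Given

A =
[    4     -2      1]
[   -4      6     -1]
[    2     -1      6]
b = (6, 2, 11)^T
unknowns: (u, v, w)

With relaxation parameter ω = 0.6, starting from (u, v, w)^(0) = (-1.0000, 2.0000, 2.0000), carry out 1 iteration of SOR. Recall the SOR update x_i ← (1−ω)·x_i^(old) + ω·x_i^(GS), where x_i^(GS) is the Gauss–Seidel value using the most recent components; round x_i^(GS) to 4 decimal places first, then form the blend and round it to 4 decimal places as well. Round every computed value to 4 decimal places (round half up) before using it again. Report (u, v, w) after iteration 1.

(0.8000, 1.5200, 1.8920)

Iteration 1:
  u: GS value = (6 - (-2)·2.0000 - (1)·2.0000) / (4) = 2.0000;  u ← (1−ω)·-1.0000 + ω·2.0000 = 0.8000
  v: GS value = (2 - (-4)·0.8000 - (-1)·2.0000) / (6) = 1.2000;  v ← (1−ω)·2.0000 + ω·1.2000 = 1.5200
  w: GS value = (11 - (2)·0.8000 - (-1)·1.5200) / (6) = 1.8200;  w ← (1−ω)·2.0000 + ω·1.8200 = 1.8920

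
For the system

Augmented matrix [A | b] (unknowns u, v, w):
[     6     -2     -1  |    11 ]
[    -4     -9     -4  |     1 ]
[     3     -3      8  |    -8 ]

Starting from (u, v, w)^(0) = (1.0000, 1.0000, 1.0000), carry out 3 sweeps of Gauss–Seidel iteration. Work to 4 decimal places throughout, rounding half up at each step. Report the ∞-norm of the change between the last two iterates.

1.0290

Iteration 1:
  u = (11 - (-2)·1.0000 - (-1)·1.0000) / (6) = 2.3333
  v = (1 - (-4)·2.3333 - (-4)·1.0000) / (-9) = -1.5926
  w = (-8 - (3)·2.3333 - (-3)·-1.5926) / (8) = -2.4722
Iteration 2:
  u = (11 - (-2)·-1.5926 - (-1)·-2.4722) / (6) = 0.8904
  v = (1 - (-4)·0.8904 - (-4)·-2.4722) / (-9) = 0.5919
  w = (-8 - (3)·0.8904 - (-3)·0.5919) / (8) = -1.1119
Iteration 3:
  u = (11 - (-2)·0.5919 - (-1)·-1.1119) / (6) = 1.8453
  v = (1 - (-4)·1.8453 - (-4)·-1.1119) / (-9) = -0.4371
  w = (-8 - (3)·1.8453 - (-3)·-0.4371) / (8) = -1.8559
Change: (0.9549, -1.0290, -0.7440) → max |·| = 1.0290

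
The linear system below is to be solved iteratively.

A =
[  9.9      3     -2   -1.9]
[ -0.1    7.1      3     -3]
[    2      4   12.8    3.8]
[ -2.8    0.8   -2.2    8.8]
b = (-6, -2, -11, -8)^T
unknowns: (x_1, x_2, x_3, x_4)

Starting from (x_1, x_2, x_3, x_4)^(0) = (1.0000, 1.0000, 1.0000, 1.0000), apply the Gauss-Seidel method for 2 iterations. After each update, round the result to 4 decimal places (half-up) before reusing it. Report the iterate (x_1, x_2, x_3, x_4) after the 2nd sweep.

Iteration 1:
  x_1 = (-6 - (3)·1.0000 - (-2)·1.0000 - (-1.9)·1.0000) / (9.9) = -0.5152
  x_2 = (-2 - (-0.1)·-0.5152 - (3)·1.0000 - (-3)·1.0000) / (7.1) = -0.2889
  x_3 = (-11 - (2)·-0.5152 - (4)·-0.2889 - (3.8)·1.0000) / (12.8) = -0.9855
  x_4 = (-8 - (-2.8)·-0.5152 - (0.8)·-0.2889 - (-2.2)·-0.9855) / (8.8) = -1.2931
Iteration 2:
  x_1 = (-6 - (3)·-0.2889 - (-2)·-0.9855 - (-1.9)·-1.2931) / (9.9) = -0.9658
  x_2 = (-2 - (-0.1)·-0.9658 - (3)·-0.9855 - (-3)·-1.2931) / (7.1) = -0.4253
  x_3 = (-11 - (2)·-0.9658 - (4)·-0.4253 - (3.8)·-1.2931) / (12.8) = -0.1917
  x_4 = (-8 - (-2.8)·-0.9658 - (0.8)·-0.4253 - (-2.2)·-0.1917) / (8.8) = -1.2257

(-0.9658, -0.4253, -0.1917, -1.2257)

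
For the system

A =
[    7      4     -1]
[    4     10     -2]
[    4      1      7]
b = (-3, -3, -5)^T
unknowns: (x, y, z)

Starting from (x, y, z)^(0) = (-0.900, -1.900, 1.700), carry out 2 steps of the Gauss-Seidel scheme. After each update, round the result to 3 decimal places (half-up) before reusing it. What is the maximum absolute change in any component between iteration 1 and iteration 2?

Iteration 1:
  x = (-3 - (4)·-1.900 - (-1)·1.700) / (7) = 0.900
  y = (-3 - (4)·0.900 - (-2)·1.700) / (10) = -0.320
  z = (-5 - (4)·0.900 - (1)·-0.320) / (7) = -1.183
Iteration 2:
  x = (-3 - (4)·-0.320 - (-1)·-1.183) / (7) = -0.415
  y = (-3 - (4)·-0.415 - (-2)·-1.183) / (10) = -0.371
  z = (-5 - (4)·-0.415 - (1)·-0.371) / (7) = -0.424
Change: (-1.315, -0.051, 0.759) → max |·| = 1.315

1.315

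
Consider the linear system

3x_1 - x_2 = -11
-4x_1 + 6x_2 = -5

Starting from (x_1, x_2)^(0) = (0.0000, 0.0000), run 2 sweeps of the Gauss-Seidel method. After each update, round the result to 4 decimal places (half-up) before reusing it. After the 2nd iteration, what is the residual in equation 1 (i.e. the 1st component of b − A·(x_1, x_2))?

Iteration 1:
  x_1 = (-11 - (-1)·0.0000) / (3) = -3.6667
  x_2 = (-5 - (-4)·-3.6667) / (6) = -3.2778
Iteration 2:
  x_1 = (-11 - (-1)·-3.2778) / (3) = -4.7593
  x_2 = (-5 - (-4)·-4.7593) / (6) = -4.0062
Residual b − A·x = (-0.7283, 0.0000)

-0.7283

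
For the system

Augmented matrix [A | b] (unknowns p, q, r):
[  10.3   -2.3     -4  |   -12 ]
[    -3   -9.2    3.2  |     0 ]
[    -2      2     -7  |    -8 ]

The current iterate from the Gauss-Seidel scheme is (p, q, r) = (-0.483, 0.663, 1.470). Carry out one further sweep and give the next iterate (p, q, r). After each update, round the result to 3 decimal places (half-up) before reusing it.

One sweep:
  p = (-12 - (-2.3)·0.663 - (-4)·1.470) / (10.3) = -0.446
  q = (0 - (-3)·-0.446 - (3.2)·1.470) / (-9.2) = 0.657
  r = (-8 - (-2)·-0.446 - (2)·0.657) / (-7) = 1.458

(-0.446, 0.657, 1.458)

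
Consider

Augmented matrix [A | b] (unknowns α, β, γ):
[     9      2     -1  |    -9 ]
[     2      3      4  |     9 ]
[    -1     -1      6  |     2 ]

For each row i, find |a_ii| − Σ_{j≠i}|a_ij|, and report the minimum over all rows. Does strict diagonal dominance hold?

row 1: |9| − (2+1) = 6
row 2: |3| − (2+4) = -3
row 3: |6| − (1+1) = 4
minimum over rows = -3 → not strictly diagonally dominant

-3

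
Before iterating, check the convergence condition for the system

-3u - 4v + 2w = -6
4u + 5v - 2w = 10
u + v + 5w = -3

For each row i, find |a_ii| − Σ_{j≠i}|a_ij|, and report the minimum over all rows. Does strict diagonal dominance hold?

-3

row 1: |-3| − (4+2) = -3
row 2: |5| − (4+2) = -1
row 3: |5| − (1+1) = 3
minimum over rows = -3 → not strictly diagonally dominant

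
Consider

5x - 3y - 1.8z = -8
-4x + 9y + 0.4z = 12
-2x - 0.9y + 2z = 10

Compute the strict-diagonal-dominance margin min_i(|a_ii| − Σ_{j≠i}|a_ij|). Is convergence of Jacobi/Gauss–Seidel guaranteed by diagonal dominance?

row 1: |5| − (3+1.8) = 0.2
row 2: |9| − (4+0.4) = 4.6
row 3: |2| − (2+0.9) = -0.9
minimum over rows = -0.9 → not strictly diagonally dominant

-0.9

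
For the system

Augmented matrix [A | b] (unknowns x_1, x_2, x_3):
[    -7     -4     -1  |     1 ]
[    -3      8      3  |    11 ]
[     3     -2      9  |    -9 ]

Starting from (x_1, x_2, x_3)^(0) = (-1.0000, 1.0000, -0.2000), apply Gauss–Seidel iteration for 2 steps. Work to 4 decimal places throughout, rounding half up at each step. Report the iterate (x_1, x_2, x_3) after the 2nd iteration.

Iteration 1:
  x_1 = (1 - (-4)·1.0000 - (-1)·-0.2000) / (-7) = -0.6857
  x_2 = (11 - (-3)·-0.6857 - (3)·-0.2000) / (8) = 1.1929
  x_3 = (-9 - (3)·-0.6857 - (-2)·1.1929) / (9) = -0.5063
Iteration 2:
  x_1 = (1 - (-4)·1.1929 - (-1)·-0.5063) / (-7) = -0.7522
  x_2 = (11 - (-3)·-0.7522 - (3)·-0.5063) / (8) = 1.2828
  x_3 = (-9 - (3)·-0.7522 - (-2)·1.2828) / (9) = -0.4642

(-0.7522, 1.2828, -0.4642)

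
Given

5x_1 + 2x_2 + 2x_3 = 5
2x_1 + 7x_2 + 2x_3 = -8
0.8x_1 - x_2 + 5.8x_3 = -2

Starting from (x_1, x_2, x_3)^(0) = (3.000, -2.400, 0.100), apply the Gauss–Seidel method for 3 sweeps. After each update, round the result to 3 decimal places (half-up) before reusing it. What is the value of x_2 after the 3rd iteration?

Iteration 1:
  x_1 = (5 - (2)·-2.400 - (2)·0.100) / (5) = 1.920
  x_2 = (-8 - (2)·1.920 - (2)·0.100) / (7) = -1.720
  x_3 = (-2 - (0.8)·1.920 - (-1)·-1.720) / (5.8) = -0.906
Iteration 2:
  x_1 = (5 - (2)·-1.720 - (2)·-0.906) / (5) = 2.050
  x_2 = (-8 - (2)·2.050 - (2)·-0.906) / (7) = -1.470
  x_3 = (-2 - (0.8)·2.050 - (-1)·-1.470) / (5.8) = -0.881
Iteration 3:
  x_1 = (5 - (2)·-1.470 - (2)·-0.881) / (5) = 1.940
  x_2 = (-8 - (2)·1.940 - (2)·-0.881) / (7) = -1.445
  x_3 = (-2 - (0.8)·1.940 - (-1)·-1.445) / (5.8) = -0.862

-1.445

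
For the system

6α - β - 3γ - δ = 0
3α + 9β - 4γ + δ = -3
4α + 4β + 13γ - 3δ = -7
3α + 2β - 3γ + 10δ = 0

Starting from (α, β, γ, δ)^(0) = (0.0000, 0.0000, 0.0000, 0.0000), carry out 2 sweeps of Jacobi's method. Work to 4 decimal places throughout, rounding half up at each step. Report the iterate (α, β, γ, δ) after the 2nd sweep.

Iteration 1:
  α = (0 - (-1)·0.0000 - (-3)·0.0000 - (-1)·0.0000) / (6) = 0.0000
  β = (-3 - (3)·0.0000 - (-4)·0.0000 - (1)·0.0000) / (9) = -0.3333
  γ = (-7 - (4)·0.0000 - (4)·0.0000 - (-3)·0.0000) / (13) = -0.5385
  δ = (0 - (3)·0.0000 - (2)·0.0000 - (-3)·0.0000) / (10) = 0.0000
Iteration 2:
  α = (0 - (-1)·-0.3333 - (-3)·-0.5385 - (-1)·0.0000) / (6) = -0.3248
  β = (-3 - (3)·0.0000 - (-4)·-0.5385 - (1)·0.0000) / (9) = -0.5727
  γ = (-7 - (4)·0.0000 - (4)·-0.3333 - (-3)·0.0000) / (13) = -0.4359
  δ = (0 - (3)·0.0000 - (2)·-0.3333 - (-3)·-0.5385) / (10) = -0.0949

(-0.3248, -0.5727, -0.4359, -0.0949)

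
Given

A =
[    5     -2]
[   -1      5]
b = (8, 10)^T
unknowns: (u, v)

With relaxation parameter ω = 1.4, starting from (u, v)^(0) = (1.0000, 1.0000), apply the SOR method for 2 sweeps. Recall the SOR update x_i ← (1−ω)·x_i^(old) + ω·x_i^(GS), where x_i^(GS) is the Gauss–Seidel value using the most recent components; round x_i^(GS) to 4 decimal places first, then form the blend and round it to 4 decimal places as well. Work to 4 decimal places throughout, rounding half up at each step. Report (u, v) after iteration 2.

Iteration 1:
  u: GS value = (8 - (-2)·1.0000) / (5) = 2.0000;  u ← (1−ω)·1.0000 + ω·2.0000 = 2.4000
  v: GS value = (10 - (-1)·2.4000) / (5) = 2.4800;  v ← (1−ω)·1.0000 + ω·2.4800 = 3.0720
Iteration 2:
  u: GS value = (8 - (-2)·3.0720) / (5) = 2.8288;  u ← (1−ω)·2.4000 + ω·2.8288 = 3.0003
  v: GS value = (10 - (-1)·3.0003) / (5) = 2.6001;  v ← (1−ω)·3.0720 + ω·2.6001 = 2.4113

(3.0003, 2.4113)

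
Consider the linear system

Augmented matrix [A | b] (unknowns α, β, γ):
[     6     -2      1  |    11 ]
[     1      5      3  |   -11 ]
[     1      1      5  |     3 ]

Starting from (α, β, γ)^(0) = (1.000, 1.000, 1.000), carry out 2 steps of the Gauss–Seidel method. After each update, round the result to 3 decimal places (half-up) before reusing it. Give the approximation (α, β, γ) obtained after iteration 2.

(0.627, -2.829, 1.040)

Iteration 1:
  α = (11 - (-2)·1.000 - (1)·1.000) / (6) = 2.000
  β = (-11 - (1)·2.000 - (3)·1.000) / (5) = -3.200
  γ = (3 - (1)·2.000 - (1)·-3.200) / (5) = 0.840
Iteration 2:
  α = (11 - (-2)·-3.200 - (1)·0.840) / (6) = 0.627
  β = (-11 - (1)·0.627 - (3)·0.840) / (5) = -2.829
  γ = (3 - (1)·0.627 - (1)·-2.829) / (5) = 1.040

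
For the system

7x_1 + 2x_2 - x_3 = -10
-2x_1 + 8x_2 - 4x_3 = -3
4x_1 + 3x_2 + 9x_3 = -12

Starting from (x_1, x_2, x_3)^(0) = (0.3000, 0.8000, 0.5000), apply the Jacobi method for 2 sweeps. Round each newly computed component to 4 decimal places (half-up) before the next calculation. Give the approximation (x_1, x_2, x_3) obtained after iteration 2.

Iteration 1:
  x_1 = (-10 - (2)·0.8000 - (-1)·0.5000) / (7) = -1.5857
  x_2 = (-3 - (-2)·0.3000 - (-4)·0.5000) / (8) = -0.0500
  x_3 = (-12 - (4)·0.3000 - (3)·0.8000) / (9) = -1.7333
Iteration 2:
  x_1 = (-10 - (2)·-0.0500 - (-1)·-1.7333) / (7) = -1.6619
  x_2 = (-3 - (-2)·-1.5857 - (-4)·-1.7333) / (8) = -1.6381
  x_3 = (-12 - (4)·-1.5857 - (3)·-0.0500) / (9) = -0.6119

(-1.6619, -1.6381, -0.6119)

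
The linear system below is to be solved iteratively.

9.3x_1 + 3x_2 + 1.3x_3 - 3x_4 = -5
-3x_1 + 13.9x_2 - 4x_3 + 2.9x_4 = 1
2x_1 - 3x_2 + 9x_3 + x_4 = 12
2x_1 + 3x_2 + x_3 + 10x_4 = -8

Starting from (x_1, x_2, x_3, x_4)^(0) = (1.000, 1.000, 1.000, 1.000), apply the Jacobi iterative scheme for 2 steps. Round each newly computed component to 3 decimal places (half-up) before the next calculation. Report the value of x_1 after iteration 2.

-1.294

Iteration 1:
  x_1 = (-5 - (3)·1.000 - (1.3)·1.000 - (-3)·1.000) / (9.3) = -0.677
  x_2 = (1 - (-3)·1.000 - (-4)·1.000 - (2.9)·1.000) / (13.9) = 0.367
  x_3 = (12 - (2)·1.000 - (-3)·1.000 - (1)·1.000) / (9) = 1.333
  x_4 = (-8 - (2)·1.000 - (3)·1.000 - (1)·1.000) / (10) = -1.400
Iteration 2:
  x_1 = (-5 - (3)·0.367 - (1.3)·1.333 - (-3)·-1.400) / (9.3) = -1.294
  x_2 = (1 - (-3)·-0.677 - (-4)·1.333 - (2.9)·-1.400) / (13.9) = 0.602
  x_3 = (12 - (2)·-0.677 - (-3)·0.367 - (1)·-1.400) / (9) = 1.762
  x_4 = (-8 - (2)·-0.677 - (3)·0.367 - (1)·1.333) / (10) = -0.908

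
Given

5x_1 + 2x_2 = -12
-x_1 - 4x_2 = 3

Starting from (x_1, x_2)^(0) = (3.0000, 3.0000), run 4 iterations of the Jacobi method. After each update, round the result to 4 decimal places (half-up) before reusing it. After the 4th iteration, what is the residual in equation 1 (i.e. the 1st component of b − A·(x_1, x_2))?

-0.3300

Iteration 1:
  x_1 = (-12 - (2)·3.0000) / (5) = -3.6000
  x_2 = (3 - (-1)·3.0000) / (-4) = -1.5000
Iteration 2:
  x_1 = (-12 - (2)·-1.5000) / (5) = -1.8000
  x_2 = (3 - (-1)·-3.6000) / (-4) = 0.1500
Iteration 3:
  x_1 = (-12 - (2)·0.1500) / (5) = -2.4600
  x_2 = (3 - (-1)·-1.8000) / (-4) = -0.3000
Iteration 4:
  x_1 = (-12 - (2)·-0.3000) / (5) = -2.2800
  x_2 = (3 - (-1)·-2.4600) / (-4) = -0.1350
Residual b − A·x = (-0.3300, 0.1800)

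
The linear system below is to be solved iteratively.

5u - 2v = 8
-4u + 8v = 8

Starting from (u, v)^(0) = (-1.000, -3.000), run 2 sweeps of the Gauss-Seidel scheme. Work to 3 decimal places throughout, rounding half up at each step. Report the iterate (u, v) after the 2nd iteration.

(2.080, 2.040)

Iteration 1:
  u = (8 - (-2)·-3.000) / (5) = 0.400
  v = (8 - (-4)·0.400) / (8) = 1.200
Iteration 2:
  u = (8 - (-2)·1.200) / (5) = 2.080
  v = (8 - (-4)·2.080) / (8) = 2.040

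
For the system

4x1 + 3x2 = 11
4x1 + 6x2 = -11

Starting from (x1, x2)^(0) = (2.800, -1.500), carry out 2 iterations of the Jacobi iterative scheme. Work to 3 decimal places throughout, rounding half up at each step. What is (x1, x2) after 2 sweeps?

(5.525, -4.417)

Iteration 1:
  x1 = (11 - (3)·-1.500) / (4) = 3.875
  x2 = (-11 - (4)·2.800) / (6) = -3.700
Iteration 2:
  x1 = (11 - (3)·-3.700) / (4) = 5.525
  x2 = (-11 - (4)·3.875) / (6) = -4.417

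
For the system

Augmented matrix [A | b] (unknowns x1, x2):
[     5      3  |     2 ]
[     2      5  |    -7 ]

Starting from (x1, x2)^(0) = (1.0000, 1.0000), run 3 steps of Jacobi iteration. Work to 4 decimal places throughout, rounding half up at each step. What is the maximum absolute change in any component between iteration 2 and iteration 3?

Iteration 1:
  x1 = (2 - (3)·1.0000) / (5) = -0.2000
  x2 = (-7 - (2)·1.0000) / (5) = -1.8000
Iteration 2:
  x1 = (2 - (3)·-1.8000) / (5) = 1.4800
  x2 = (-7 - (2)·-0.2000) / (5) = -1.3200
Iteration 3:
  x1 = (2 - (3)·-1.3200) / (5) = 1.1920
  x2 = (-7 - (2)·1.4800) / (5) = -1.9920
Change: (-0.2880, -0.6720) → max |·| = 0.6720

0.6720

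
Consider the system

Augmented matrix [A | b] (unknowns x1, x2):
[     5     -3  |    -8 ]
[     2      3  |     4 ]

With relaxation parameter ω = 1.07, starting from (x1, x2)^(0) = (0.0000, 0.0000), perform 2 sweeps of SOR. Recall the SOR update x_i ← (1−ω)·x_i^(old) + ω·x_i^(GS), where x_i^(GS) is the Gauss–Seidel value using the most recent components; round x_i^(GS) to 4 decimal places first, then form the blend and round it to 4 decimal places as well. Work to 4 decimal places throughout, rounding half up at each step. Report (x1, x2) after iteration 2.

Iteration 1:
  x1: GS value = (-8 - (-3)·0.0000) / (5) = -1.6000;  x1 ← (1−ω)·0.0000 + ω·-1.6000 = -1.7120
  x2: GS value = (4 - (2)·-1.7120) / (3) = 2.4747;  x2 ← (1−ω)·0.0000 + ω·2.4747 = 2.6479
Iteration 2:
  x1: GS value = (-8 - (-3)·2.6479) / (5) = -0.0113;  x1 ← (1−ω)·-1.7120 + ω·-0.0113 = 0.1077
  x2: GS value = (4 - (2)·0.1077) / (3) = 1.2615;  x2 ← (1−ω)·2.6479 + ω·1.2615 = 1.1645

(0.1077, 1.1645)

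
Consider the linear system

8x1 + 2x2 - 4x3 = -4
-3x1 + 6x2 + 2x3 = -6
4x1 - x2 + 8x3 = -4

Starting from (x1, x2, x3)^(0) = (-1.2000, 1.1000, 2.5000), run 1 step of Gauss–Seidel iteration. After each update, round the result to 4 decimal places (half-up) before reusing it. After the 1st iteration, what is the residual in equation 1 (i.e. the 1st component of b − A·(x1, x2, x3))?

Iteration 1:
  x1 = (-4 - (2)·1.1000 - (-4)·2.5000) / (8) = 0.4750
  x2 = (-6 - (-3)·0.4750 - (2)·2.5000) / (6) = -1.5958
  x3 = (-4 - (4)·0.4750 - (-1)·-1.5958) / (8) = -0.9370
Residual b − A·x = (-8.3564, 6.8738, 0.0002)

-8.3564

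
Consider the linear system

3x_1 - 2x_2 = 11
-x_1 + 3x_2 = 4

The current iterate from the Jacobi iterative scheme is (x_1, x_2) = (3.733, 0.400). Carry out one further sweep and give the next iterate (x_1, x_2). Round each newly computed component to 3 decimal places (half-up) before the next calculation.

(3.933, 2.578)

One sweep:
  x_1 = (11 - (-2)·0.400) / (3) = 3.933
  x_2 = (4 - (-1)·3.733) / (3) = 2.578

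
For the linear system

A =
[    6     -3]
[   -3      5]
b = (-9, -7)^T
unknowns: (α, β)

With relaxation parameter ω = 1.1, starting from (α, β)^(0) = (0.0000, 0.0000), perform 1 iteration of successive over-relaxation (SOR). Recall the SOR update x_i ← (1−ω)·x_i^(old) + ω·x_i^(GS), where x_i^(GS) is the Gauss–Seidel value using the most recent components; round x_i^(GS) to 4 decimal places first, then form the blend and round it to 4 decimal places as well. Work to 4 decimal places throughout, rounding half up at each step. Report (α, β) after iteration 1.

Iteration 1:
  α: GS value = (-9 - (-3)·0.0000) / (6) = -1.5000;  α ← (1−ω)·0.0000 + ω·-1.5000 = -1.6500
  β: GS value = (-7 - (-3)·-1.6500) / (5) = -2.3900;  β ← (1−ω)·0.0000 + ω·-2.3900 = -2.6290

(-1.6500, -2.6290)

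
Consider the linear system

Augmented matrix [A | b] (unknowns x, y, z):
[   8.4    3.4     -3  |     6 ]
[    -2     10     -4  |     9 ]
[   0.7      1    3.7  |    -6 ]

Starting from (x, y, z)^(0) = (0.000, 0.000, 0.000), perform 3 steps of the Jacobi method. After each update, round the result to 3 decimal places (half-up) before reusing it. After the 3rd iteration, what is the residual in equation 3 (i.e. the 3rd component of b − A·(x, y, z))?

0.292

Iteration 1:
  x = (6 - (3.4)·0.000 - (-3)·0.000) / (8.4) = 0.714
  y = (9 - (-2)·0.000 - (-4)·0.000) / (10) = 0.900
  z = (-6 - (0.7)·0.000 - (1)·0.000) / (3.7) = -1.622
Iteration 2:
  x = (6 - (3.4)·0.900 - (-3)·-1.622) / (8.4) = -0.229
  y = (9 - (-2)·0.714 - (-4)·-1.622) / (10) = 0.394
  z = (-6 - (0.7)·0.714 - (1)·0.900) / (3.7) = -2.000
Iteration 3:
  x = (6 - (3.4)·0.394 - (-3)·-2.000) / (8.4) = -0.159
  y = (9 - (-2)·-0.229 - (-4)·-2.000) / (10) = 0.054
  z = (-6 - (0.7)·-0.229 - (1)·0.394) / (3.7) = -1.685
Residual b − A·x = (2.097, 1.402, 0.292)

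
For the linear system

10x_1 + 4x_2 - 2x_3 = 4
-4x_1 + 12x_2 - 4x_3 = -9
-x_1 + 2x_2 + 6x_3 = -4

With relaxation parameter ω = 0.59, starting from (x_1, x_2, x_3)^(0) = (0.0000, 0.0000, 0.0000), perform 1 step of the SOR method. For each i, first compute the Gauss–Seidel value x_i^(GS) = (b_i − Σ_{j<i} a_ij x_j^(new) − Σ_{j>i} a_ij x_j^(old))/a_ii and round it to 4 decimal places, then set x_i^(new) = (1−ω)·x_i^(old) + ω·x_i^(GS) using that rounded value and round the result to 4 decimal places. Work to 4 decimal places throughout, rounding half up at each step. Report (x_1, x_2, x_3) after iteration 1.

(0.2360, -0.3961, -0.2922)

Iteration 1:
  x_1: GS value = (4 - (4)·0.0000 - (-2)·0.0000) / (10) = 0.4000;  x_1 ← (1−ω)·0.0000 + ω·0.4000 = 0.2360
  x_2: GS value = (-9 - (-4)·0.2360 - (-4)·0.0000) / (12) = -0.6713;  x_2 ← (1−ω)·0.0000 + ω·-0.6713 = -0.3961
  x_3: GS value = (-4 - (-1)·0.2360 - (2)·-0.3961) / (6) = -0.4953;  x_3 ← (1−ω)·0.0000 + ω·-0.4953 = -0.2922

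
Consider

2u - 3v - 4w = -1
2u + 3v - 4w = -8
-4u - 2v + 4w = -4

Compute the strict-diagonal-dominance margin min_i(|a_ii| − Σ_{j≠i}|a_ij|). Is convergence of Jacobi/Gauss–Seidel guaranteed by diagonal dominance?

-5

row 1: |2| − (3+4) = -5
row 2: |3| − (2+4) = -3
row 3: |4| − (4+2) = -2
minimum over rows = -5 → not strictly diagonally dominant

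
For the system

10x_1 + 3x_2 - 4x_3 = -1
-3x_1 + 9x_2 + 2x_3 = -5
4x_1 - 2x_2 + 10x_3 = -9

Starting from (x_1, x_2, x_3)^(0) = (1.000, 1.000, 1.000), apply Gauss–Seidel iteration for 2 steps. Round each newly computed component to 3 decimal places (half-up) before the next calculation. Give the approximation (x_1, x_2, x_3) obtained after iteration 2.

(-0.289, -0.417, -0.868)

Iteration 1:
  x_1 = (-1 - (3)·1.000 - (-4)·1.000) / (10) = 0.000
  x_2 = (-5 - (-3)·0.000 - (2)·1.000) / (9) = -0.778
  x_3 = (-9 - (4)·0.000 - (-2)·-0.778) / (10) = -1.056
Iteration 2:
  x_1 = (-1 - (3)·-0.778 - (-4)·-1.056) / (10) = -0.289
  x_2 = (-5 - (-3)·-0.289 - (2)·-1.056) / (9) = -0.417
  x_3 = (-9 - (4)·-0.289 - (-2)·-0.417) / (10) = -0.868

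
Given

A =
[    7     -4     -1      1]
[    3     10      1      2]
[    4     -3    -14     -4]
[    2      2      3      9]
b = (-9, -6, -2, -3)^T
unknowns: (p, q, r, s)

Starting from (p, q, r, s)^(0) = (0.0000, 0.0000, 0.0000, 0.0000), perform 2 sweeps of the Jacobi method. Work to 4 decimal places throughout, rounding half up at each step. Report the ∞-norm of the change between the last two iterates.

Iteration 1:
  p = (-9 - (-4)·0.0000 - (-1)·0.0000 - (1)·0.0000) / (7) = -1.2857
  q = (-6 - (3)·0.0000 - (1)·0.0000 - (2)·0.0000) / (10) = -0.6000
  r = (-2 - (4)·0.0000 - (-3)·0.0000 - (-4)·0.0000) / (-14) = 0.1429
  s = (-3 - (2)·0.0000 - (2)·0.0000 - (3)·0.0000) / (9) = -0.3333
Iteration 2:
  p = (-9 - (-4)·-0.6000 - (-1)·0.1429 - (1)·-0.3333) / (7) = -1.5605
  q = (-6 - (3)·-1.2857 - (1)·0.1429 - (2)·-0.3333) / (10) = -0.1619
  r = (-2 - (4)·-1.2857 - (-3)·-0.6000 - (-4)·-0.3333) / (-14) = -0.0007
  s = (-3 - (2)·-1.2857 - (2)·-0.6000 - (3)·0.1429) / (9) = 0.0381
Change: (-0.2748, 0.4381, -0.1436, 0.3714) → max |·| = 0.4381

0.4381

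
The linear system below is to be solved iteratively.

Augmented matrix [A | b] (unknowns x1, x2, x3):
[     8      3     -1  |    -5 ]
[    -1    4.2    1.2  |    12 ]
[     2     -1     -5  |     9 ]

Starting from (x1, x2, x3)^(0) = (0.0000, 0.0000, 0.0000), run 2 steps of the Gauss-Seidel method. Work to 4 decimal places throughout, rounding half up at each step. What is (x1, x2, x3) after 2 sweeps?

(-1.9646, 3.1299, -3.2118)

Iteration 1:
  x1 = (-5 - (3)·0.0000 - (-1)·0.0000) / (8) = -0.6250
  x2 = (12 - (-1)·-0.6250 - (1.2)·0.0000) / (4.2) = 2.7083
  x3 = (9 - (2)·-0.6250 - (-1)·2.7083) / (-5) = -2.5917
Iteration 2:
  x1 = (-5 - (3)·2.7083 - (-1)·-2.5917) / (8) = -1.9646
  x2 = (12 - (-1)·-1.9646 - (1.2)·-2.5917) / (4.2) = 3.1299
  x3 = (9 - (2)·-1.9646 - (-1)·3.1299) / (-5) = -3.2118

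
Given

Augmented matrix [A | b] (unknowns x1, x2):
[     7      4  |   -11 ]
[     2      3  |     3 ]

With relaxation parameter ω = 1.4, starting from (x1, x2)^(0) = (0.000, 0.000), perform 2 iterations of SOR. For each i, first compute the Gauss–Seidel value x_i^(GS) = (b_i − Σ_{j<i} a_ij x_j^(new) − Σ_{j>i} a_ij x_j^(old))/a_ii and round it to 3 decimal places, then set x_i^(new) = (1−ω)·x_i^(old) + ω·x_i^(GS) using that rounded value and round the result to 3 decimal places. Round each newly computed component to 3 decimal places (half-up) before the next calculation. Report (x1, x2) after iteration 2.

(-4.082, 3.829)

Iteration 1:
  x1: GS value = (-11 - (4)·0.000) / (7) = -1.571;  x1 ← (1−ω)·0.000 + ω·-1.571 = -2.199
  x2: GS value = (3 - (2)·-2.199) / (3) = 2.466;  x2 ← (1−ω)·0.000 + ω·2.466 = 3.452
Iteration 2:
  x1: GS value = (-11 - (4)·3.452) / (7) = -3.544;  x1 ← (1−ω)·-2.199 + ω·-3.544 = -4.082
  x2: GS value = (3 - (2)·-4.082) / (3) = 3.721;  x2 ← (1−ω)·3.452 + ω·3.721 = 3.829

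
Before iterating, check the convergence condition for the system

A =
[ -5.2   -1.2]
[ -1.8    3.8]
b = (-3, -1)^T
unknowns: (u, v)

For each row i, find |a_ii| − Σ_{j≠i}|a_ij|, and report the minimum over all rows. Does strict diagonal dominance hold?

row 1: |-5.2| − (1.2) = 4
row 2: |3.8| − (1.8) = 2
minimum over rows = 2 → strictly diagonally dominant (convergence guaranteed)

2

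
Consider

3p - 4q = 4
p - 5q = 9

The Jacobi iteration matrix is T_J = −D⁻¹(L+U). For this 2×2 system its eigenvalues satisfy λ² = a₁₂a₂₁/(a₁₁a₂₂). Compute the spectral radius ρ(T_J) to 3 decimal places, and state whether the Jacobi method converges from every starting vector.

0.516

a₁₂a₂₁/(a₁₁a₂₂) = (-4)·(1) / ((3)·(-5)) = 0.266667
ρ = √|0.266667| = √0.266667 = 0.516
ρ < 1, so Jacobi converges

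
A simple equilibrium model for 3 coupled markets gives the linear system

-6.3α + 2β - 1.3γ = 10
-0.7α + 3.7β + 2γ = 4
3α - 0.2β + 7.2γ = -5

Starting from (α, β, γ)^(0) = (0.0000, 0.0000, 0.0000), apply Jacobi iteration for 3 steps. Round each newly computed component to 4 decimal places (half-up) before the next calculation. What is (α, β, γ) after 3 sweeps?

(-1.2197, 0.8744, -0.2037)

Iteration 1:
  α = (10 - (2)·0.0000 - (-1.3)·0.0000) / (-6.3) = -1.5873
  β = (4 - (-0.7)·0.0000 - (2)·0.0000) / (3.7) = 1.0811
  γ = (-5 - (3)·0.0000 - (-0.2)·0.0000) / (7.2) = -0.6944
Iteration 2:
  α = (10 - (2)·1.0811 - (-1.3)·-0.6944) / (-6.3) = -1.1008
  β = (4 - (-0.7)·-1.5873 - (2)·-0.6944) / (3.7) = 1.1561
  γ = (-5 - (3)·-1.5873 - (-0.2)·1.0811) / (7.2) = -0.0030
Iteration 3:
  α = (10 - (2)·1.1561 - (-1.3)·-0.0030) / (-6.3) = -1.2197
  β = (4 - (-0.7)·-1.1008 - (2)·-0.0030) / (3.7) = 0.8744
  γ = (-5 - (3)·-1.1008 - (-0.2)·1.1561) / (7.2) = -0.2037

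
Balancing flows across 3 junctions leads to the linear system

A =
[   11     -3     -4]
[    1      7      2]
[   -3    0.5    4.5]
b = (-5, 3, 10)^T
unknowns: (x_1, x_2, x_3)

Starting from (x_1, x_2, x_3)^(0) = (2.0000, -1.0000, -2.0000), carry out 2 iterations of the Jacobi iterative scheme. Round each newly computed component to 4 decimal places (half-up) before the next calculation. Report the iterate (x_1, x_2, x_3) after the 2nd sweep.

Iteration 1:
  x_1 = (-5 - (-3)·-1.0000 - (-4)·-2.0000) / (11) = -1.4545
  x_2 = (3 - (1)·2.0000 - (2)·-2.0000) / (7) = 0.7143
  x_3 = (10 - (-3)·2.0000 - (0.5)·-1.0000) / (4.5) = 3.6667
Iteration 2:
  x_1 = (-5 - (-3)·0.7143 - (-4)·3.6667) / (11) = 1.0736
  x_2 = (3 - (1)·-1.4545 - (2)·3.6667) / (7) = -0.4113
  x_3 = (10 - (-3)·-1.4545 - (0.5)·0.7143) / (4.5) = 1.1732

(1.0736, -0.4113, 1.1732)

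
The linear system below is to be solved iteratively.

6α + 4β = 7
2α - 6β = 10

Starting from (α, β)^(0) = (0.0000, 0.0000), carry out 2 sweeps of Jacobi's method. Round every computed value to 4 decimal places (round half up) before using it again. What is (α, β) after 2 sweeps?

Iteration 1:
  α = (7 - (4)·0.0000) / (6) = 1.1667
  β = (10 - (2)·0.0000) / (-6) = -1.6667
Iteration 2:
  α = (7 - (4)·-1.6667) / (6) = 2.2778
  β = (10 - (2)·1.1667) / (-6) = -1.2778

(2.2778, -1.2778)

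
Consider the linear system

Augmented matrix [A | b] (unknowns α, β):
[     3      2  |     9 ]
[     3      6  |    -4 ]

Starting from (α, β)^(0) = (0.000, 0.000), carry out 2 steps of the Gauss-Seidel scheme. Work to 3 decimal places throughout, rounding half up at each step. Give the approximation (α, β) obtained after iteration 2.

(4.445, -2.889)

Iteration 1:
  α = (9 - (2)·0.000) / (3) = 3.000
  β = (-4 - (3)·3.000) / (6) = -2.167
Iteration 2:
  α = (9 - (2)·-2.167) / (3) = 4.445
  β = (-4 - (3)·4.445) / (6) = -2.889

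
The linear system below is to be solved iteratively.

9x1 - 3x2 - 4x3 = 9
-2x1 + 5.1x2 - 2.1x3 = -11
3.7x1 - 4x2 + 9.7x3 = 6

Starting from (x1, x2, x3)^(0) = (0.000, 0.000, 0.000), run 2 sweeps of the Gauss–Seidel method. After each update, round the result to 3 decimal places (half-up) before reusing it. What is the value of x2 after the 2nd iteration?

-2.283

Iteration 1:
  x1 = (9 - (-3)·0.000 - (-4)·0.000) / (9) = 1.000
  x2 = (-11 - (-2)·1.000 - (-2.1)·0.000) / (5.1) = -1.765
  x3 = (6 - (3.7)·1.000 - (-4)·-1.765) / (9.7) = -0.491
Iteration 2:
  x1 = (9 - (-3)·-1.765 - (-4)·-0.491) / (9) = 0.193
  x2 = (-11 - (-2)·0.193 - (-2.1)·-0.491) / (5.1) = -2.283
  x3 = (6 - (3.7)·0.193 - (-4)·-2.283) / (9.7) = -0.397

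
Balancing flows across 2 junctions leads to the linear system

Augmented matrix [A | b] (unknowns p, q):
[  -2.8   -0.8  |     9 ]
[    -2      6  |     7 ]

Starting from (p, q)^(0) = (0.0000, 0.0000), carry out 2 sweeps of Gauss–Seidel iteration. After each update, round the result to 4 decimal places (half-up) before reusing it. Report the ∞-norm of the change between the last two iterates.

0.0272

Iteration 1:
  p = (9 - (-0.8)·0.0000) / (-2.8) = -3.2143
  q = (7 - (-2)·-3.2143) / (6) = 0.0952
Iteration 2:
  p = (9 - (-0.8)·0.0952) / (-2.8) = -3.2415
  q = (7 - (-2)·-3.2415) / (6) = 0.0862
Change: (-0.0272, -0.0090) → max |·| = 0.0272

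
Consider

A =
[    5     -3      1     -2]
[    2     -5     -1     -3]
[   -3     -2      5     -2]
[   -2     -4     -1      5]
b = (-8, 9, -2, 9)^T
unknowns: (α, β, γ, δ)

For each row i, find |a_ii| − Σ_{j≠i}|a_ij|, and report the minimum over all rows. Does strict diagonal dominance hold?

row 1: |5| − (3+1+2) = -1
row 2: |-5| − (2+1+3) = -1
row 3: |5| − (3+2+2) = -2
row 4: |5| − (2+4+1) = -2
minimum over rows = -2 → not strictly diagonally dominant

-2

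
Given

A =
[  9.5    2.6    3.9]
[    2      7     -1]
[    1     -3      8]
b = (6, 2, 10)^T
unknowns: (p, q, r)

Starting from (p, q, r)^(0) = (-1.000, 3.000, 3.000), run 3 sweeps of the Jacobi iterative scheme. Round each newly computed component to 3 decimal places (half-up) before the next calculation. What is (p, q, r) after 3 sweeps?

Iteration 1:
  p = (6 - (2.6)·3.000 - (3.9)·3.000) / (9.5) = -1.421
  q = (2 - (2)·-1.000 - (-1)·3.000) / (7) = 1.000
  r = (10 - (1)·-1.000 - (-3)·3.000) / (8) = 2.500
Iteration 2:
  p = (6 - (2.6)·1.000 - (3.9)·2.500) / (9.5) = -0.668
  q = (2 - (2)·-1.421 - (-1)·2.500) / (7) = 1.049
  r = (10 - (1)·-1.421 - (-3)·1.000) / (8) = 1.803
Iteration 3:
  p = (6 - (2.6)·1.049 - (3.9)·1.803) / (9.5) = -0.396
  q = (2 - (2)·-0.668 - (-1)·1.803) / (7) = 0.734
  r = (10 - (1)·-0.668 - (-3)·1.049) / (8) = 1.727

(-0.396, 0.734, 1.727)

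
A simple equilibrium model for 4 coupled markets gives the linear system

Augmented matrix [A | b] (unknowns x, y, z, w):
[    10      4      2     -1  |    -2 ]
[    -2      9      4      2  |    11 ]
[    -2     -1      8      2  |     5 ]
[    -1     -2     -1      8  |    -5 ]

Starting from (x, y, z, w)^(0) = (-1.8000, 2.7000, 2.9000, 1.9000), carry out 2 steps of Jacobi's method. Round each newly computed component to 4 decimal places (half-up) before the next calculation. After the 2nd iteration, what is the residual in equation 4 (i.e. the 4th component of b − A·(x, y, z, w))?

5.2123

Iteration 1:
  x = (-2 - (4)·2.7000 - (2)·2.9000 - (-1)·1.9000) / (10) = -1.6700
  y = (11 - (-2)·-1.8000 - (4)·2.9000 - (2)·1.9000) / (9) = -0.8889
  z = (5 - (-2)·-1.8000 - (-1)·2.7000 - (2)·1.9000) / (8) = 0.0375
  w = (-5 - (-1)·-1.8000 - (-2)·2.7000 - (-1)·2.9000) / (8) = 0.1875
Iteration 2:
  x = (-2 - (4)·-0.8889 - (2)·0.0375 - (-1)·0.1875) / (10) = 0.1668
  y = (11 - (-2)·-1.6700 - (4)·0.0375 - (2)·0.1875) / (9) = 0.7928
  z = (5 - (-2)·-1.6700 - (-1)·-0.8889 - (2)·0.1875) / (8) = 0.0495
  w = (-5 - (-1)·-1.6700 - (-2)·-0.8889 - (-1)·0.0375) / (8) = -1.0513
Residual b − A·x = (-7.9895, 6.1030, 7.8330, 5.2123)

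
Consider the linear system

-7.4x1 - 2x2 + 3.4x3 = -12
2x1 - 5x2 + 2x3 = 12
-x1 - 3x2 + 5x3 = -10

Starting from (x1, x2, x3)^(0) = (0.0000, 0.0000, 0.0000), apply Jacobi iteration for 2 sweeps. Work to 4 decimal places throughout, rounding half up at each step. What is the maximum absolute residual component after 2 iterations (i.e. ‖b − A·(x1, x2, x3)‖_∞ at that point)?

3.4909

Iteration 1:
  x1 = (-12 - (-2)·0.0000 - (3.4)·0.0000) / (-7.4) = 1.6216
  x2 = (12 - (2)·0.0000 - (2)·0.0000) / (-5) = -2.4000
  x3 = (-10 - (-1)·0.0000 - (-3)·0.0000) / (5) = -2.0000
Iteration 2:
  x1 = (-12 - (-2)·-2.4000 - (3.4)·-2.0000) / (-7.4) = 1.3514
  x2 = (12 - (2)·1.6216 - (2)·-2.0000) / (-5) = -2.5514
  x3 = (-10 - (-1)·1.6216 - (-3)·-2.4000) / (5) = -3.1157
Residual b − A·x = (3.4909, 2.7716, -0.7243); ∞-norm = 3.4909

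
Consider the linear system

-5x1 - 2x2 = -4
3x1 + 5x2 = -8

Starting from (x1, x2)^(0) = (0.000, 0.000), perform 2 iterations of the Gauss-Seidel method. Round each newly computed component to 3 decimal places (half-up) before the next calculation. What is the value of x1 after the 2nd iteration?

1.632

Iteration 1:
  x1 = (-4 - (-2)·0.000) / (-5) = 0.800
  x2 = (-8 - (3)·0.800) / (5) = -2.080
Iteration 2:
  x1 = (-4 - (-2)·-2.080) / (-5) = 1.632
  x2 = (-8 - (3)·1.632) / (5) = -2.579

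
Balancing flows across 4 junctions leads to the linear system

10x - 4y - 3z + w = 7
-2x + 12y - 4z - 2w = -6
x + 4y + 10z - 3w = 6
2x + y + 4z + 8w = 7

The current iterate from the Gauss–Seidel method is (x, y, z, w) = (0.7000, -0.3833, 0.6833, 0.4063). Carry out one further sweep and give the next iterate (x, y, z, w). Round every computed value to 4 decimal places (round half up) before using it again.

(0.7110, -0.0860, 0.6852, 0.3654)

One sweep:
  x = (7 - (-4)·-0.3833 - (-3)·0.6833 - (1)·0.4063) / (10) = 0.7110
  y = (-6 - (-2)·0.7110 - (-4)·0.6833 - (-2)·0.4063) / (12) = -0.0860
  z = (6 - (1)·0.7110 - (4)·-0.0860 - (-3)·0.4063) / (10) = 0.6852
  w = (7 - (2)·0.7110 - (1)·-0.0860 - (4)·0.6852) / (8) = 0.3654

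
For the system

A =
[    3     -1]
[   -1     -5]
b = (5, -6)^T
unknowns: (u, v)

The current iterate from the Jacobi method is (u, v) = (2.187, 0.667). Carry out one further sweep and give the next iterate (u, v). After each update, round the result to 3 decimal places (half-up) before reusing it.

(1.889, 0.763)

One sweep:
  u = (5 - (-1)·0.667) / (3) = 1.889
  v = (-6 - (-1)·2.187) / (-5) = 0.763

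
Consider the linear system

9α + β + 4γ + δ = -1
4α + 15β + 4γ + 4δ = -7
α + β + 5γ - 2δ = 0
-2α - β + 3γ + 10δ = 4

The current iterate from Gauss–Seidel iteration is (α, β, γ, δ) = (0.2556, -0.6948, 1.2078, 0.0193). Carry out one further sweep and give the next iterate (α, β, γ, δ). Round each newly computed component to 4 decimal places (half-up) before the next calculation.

One sweep:
  α = (-1 - (1)·-0.6948 - (4)·1.2078 - (1)·0.0193) / (9) = -0.5729
  β = (-7 - (4)·-0.5729 - (4)·1.2078 - (4)·0.0193) / (15) = -0.6411
  γ = (0 - (1)·-0.5729 - (1)·-0.6411 - (-2)·0.0193) / (5) = 0.2505
  δ = (4 - (-2)·-0.5729 - (-1)·-0.6411 - (3)·0.2505) / (10) = 0.1462

(-0.5729, -0.6411, 0.2505, 0.1462)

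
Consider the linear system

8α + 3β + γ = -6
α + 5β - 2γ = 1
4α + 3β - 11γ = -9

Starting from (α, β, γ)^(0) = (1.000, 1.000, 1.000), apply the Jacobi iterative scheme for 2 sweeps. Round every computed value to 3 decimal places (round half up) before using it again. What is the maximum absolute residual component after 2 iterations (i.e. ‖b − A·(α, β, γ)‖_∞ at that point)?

2.565

Iteration 1:
  α = (-6 - (3)·1.000 - (1)·1.000) / (8) = -1.250
  β = (1 - (1)·1.000 - (-2)·1.000) / (5) = 0.400
  γ = (-9 - (4)·1.000 - (3)·1.000) / (-11) = 1.455
Iteration 2:
  α = (-6 - (3)·0.400 - (1)·1.455) / (8) = -1.082
  β = (1 - (1)·-1.250 - (-2)·1.455) / (5) = 1.032
  γ = (-9 - (4)·-1.250 - (3)·0.400) / (-11) = 0.473
Residual b − A·x = (-0.913, -2.132, -2.565); ∞-norm = 2.565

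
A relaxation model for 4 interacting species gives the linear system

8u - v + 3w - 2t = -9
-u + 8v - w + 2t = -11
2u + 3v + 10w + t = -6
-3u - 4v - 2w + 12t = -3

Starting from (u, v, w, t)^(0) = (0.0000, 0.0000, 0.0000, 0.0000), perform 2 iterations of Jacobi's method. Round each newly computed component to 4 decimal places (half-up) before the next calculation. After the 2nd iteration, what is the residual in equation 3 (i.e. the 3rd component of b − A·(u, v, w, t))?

Iteration 1:
  u = (-9 - (-1)·0.0000 - (3)·0.0000 - (-2)·0.0000) / (8) = -1.1250
  v = (-11 - (-1)·0.0000 - (-1)·0.0000 - (2)·0.0000) / (8) = -1.3750
  w = (-6 - (2)·0.0000 - (3)·0.0000 - (1)·0.0000) / (10) = -0.6000
  t = (-3 - (-3)·0.0000 - (-4)·0.0000 - (-2)·0.0000) / (12) = -0.2500
Iteration 2:
  u = (-9 - (-1)·-1.3750 - (3)·-0.6000 - (-2)·-0.2500) / (8) = -1.1344
  v = (-11 - (-1)·-1.1250 - (-1)·-0.6000 - (2)·-0.2500) / (8) = -1.5281
  w = (-6 - (2)·-1.1250 - (3)·-1.3750 - (1)·-0.2500) / (10) = 0.0625
  t = (-3 - (-3)·-1.1250 - (-4)·-1.3750 - (-2)·-0.6000) / (12) = -1.0896
Residual b − A·x = (-3.8196, 2.3321, 1.3177, 0.6846)

1.3177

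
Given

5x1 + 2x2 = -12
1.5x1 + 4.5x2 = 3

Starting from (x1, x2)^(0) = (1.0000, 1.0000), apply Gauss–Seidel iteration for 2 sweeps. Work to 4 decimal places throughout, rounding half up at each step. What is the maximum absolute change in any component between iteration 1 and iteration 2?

Iteration 1:
  x1 = (-12 - (2)·1.0000) / (5) = -2.8000
  x2 = (3 - (1.5)·-2.8000) / (4.5) = 1.6000
Iteration 2:
  x1 = (-12 - (2)·1.6000) / (5) = -3.0400
  x2 = (3 - (1.5)·-3.0400) / (4.5) = 1.6800
Change: (-0.2400, 0.0800) → max |·| = 0.2400

0.2400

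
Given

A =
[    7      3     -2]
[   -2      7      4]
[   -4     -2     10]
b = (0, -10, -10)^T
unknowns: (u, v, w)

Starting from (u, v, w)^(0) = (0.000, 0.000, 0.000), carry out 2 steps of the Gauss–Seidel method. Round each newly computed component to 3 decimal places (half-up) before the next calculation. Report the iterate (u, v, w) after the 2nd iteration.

Iteration 1:
  u = (0 - (3)·0.000 - (-2)·0.000) / (7) = 0.000
  v = (-10 - (-2)·0.000 - (4)·0.000) / (7) = -1.429
  w = (-10 - (-4)·0.000 - (-2)·-1.429) / (10) = -1.286
Iteration 2:
  u = (0 - (3)·-1.429 - (-2)·-1.286) / (7) = 0.245
  v = (-10 - (-2)·0.245 - (4)·-1.286) / (7) = -0.624
  w = (-10 - (-4)·0.245 - (-2)·-0.624) / (10) = -1.027

(0.245, -0.624, -1.027)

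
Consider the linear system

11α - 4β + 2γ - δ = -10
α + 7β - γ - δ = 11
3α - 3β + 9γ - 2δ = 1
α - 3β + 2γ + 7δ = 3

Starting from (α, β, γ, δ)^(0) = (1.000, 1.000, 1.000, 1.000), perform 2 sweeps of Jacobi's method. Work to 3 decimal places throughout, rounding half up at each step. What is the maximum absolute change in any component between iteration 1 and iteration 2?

0.730

Iteration 1:
  α = (-10 - (-4)·1.000 - (2)·1.000 - (-1)·1.000) / (11) = -0.636
  β = (11 - (1)·1.000 - (-1)·1.000 - (-1)·1.000) / (7) = 1.714
  γ = (1 - (3)·1.000 - (-3)·1.000 - (-2)·1.000) / (9) = 0.333
  δ = (3 - (1)·1.000 - (-3)·1.000 - (2)·1.000) / (7) = 0.429
Iteration 2:
  α = (-10 - (-4)·1.714 - (2)·0.333 - (-1)·0.429) / (11) = -0.307
  β = (11 - (1)·-0.636 - (-1)·0.333 - (-1)·0.429) / (7) = 1.771
  γ = (1 - (3)·-0.636 - (-3)·1.714 - (-2)·0.429) / (9) = 0.990
  δ = (3 - (1)·-0.636 - (-3)·1.714 - (2)·0.333) / (7) = 1.159
Change: (0.329, 0.057, 0.657, 0.730) → max |·| = 0.730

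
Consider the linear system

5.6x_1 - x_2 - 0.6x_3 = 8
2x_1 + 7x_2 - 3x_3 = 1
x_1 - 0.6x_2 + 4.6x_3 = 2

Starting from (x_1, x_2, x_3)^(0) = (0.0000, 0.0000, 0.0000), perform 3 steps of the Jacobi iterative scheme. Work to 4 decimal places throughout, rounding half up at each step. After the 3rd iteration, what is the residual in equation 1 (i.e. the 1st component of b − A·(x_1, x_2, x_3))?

Iteration 1:
  x_1 = (8 - (-1)·0.0000 - (-0.6)·0.0000) / (5.6) = 1.4286
  x_2 = (1 - (2)·0.0000 - (-3)·0.0000) / (7) = 0.1429
  x_3 = (2 - (1)·0.0000 - (-0.6)·0.0000) / (4.6) = 0.4348
Iteration 2:
  x_1 = (8 - (-1)·0.1429 - (-0.6)·0.4348) / (5.6) = 1.5007
  x_2 = (1 - (2)·1.4286 - (-3)·0.4348) / (7) = -0.0790
  x_3 = (2 - (1)·1.4286 - (-0.6)·0.1429) / (4.6) = 0.1429
Iteration 3:
  x_1 = (8 - (-1)·-0.0790 - (-0.6)·0.1429) / (5.6) = 1.4298
  x_2 = (1 - (2)·1.5007 - (-3)·0.1429) / (7) = -0.2247
  x_3 = (2 - (1)·1.5007 - (-0.6)·-0.0790) / (4.6) = 0.0982
Residual b − A·x = (-0.1727, 0.0079, -0.0163)

-0.1727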